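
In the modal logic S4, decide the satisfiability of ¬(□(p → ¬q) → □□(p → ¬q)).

1. ¬(□(p → ¬q) → □□(p → ¬q)), w0
2. □(p → ¬q), w0
3. ¬□□(p → ¬q), w0
4. p → ¬q, w0
5. ¬q, w0
6. ¬□(p → ¬q), w1
7. p → ¬q, w1
8. ¬q, w1
9. ¬(p → ¬q), w2
10. p, w2
11. q, w2
12. p → ¬q, w2
13. ¬q, w2
Accessibility: w0Rw0, w0Rw1, w0Rw2, w1Rw1, w1Rw2, w2Rw2
Branch closes: q and ¬q both at w2.
(One branch shown.) All branches close.

Unsatisfiable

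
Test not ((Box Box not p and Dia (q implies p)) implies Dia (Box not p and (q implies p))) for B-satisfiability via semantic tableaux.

No, unsatisfiable

1. not ((Box Box not p and Dia (q implies p)) implies Dia (Box not p and (q implies p))), u
2. Box Box not p and Dia (q implies p), u   [neg-implies-rule on 1]
3. not Dia (Box not p and (q implies p)), u   [neg-implies-rule on 1]
4. Box Box not p, u   [and-rule on 2]
5. Dia (q implies p), u   [and-rule on 2]
6. not (Box not p and (q implies p)), u   [neg-Dia-rule on 3 via uRu]
7. Box not p, u   [Box-rule on 4 via uRu]
8. not p, u   [Box-rule on 7 via uRu]
9. not Box not p, u   [neg-and-rule on 6 (branches; this branch)]
10. q implies p, v   [Dia-rule on 5: fresh world v, uRv]
11. not (Box not p and (q implies p)), v   [neg-Dia-rule on 3 via uRv]
12. Box not p, v   [Box-rule on 4 via uRv]
13. not p, v   [Box-rule on 7 via uRv]
14. not q, v   [implies-rule on 10 (branches; this branch)]
15. not Box not p, v   [neg-and-rule on 11 (branches; this branch)]
16. p, w   [neg-Box-rule on 9: fresh world w, uRw]
17. not (Box not p and (q implies p)), w   [neg-Dia-rule on 3 via uRw]
18. Box not p, w   [Box-rule on 4 via uRw]
19. not p, w   [Box-rule on 7 via uRw]
Accessibility: uRu, uRv, uRw, vRu, vRv, wRu, wRw
Branch closes: p and not p both at w.
(One branch shown.) All branches close.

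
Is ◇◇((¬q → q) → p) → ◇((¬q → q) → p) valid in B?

Tableau for the negation ¬(◇◇((¬q → q) → p) → ◇((¬q → q) → p)):
1. ¬(◇◇((¬q → q) → p) → ◇((¬q → q) → p)), 0
2. ◇◇((¬q → q) → p), 0
3. ¬◇((¬q → q) → p), 0
4. ¬((¬q → q) → p), 0
5. ¬q → q, 0
6. ¬p, 0
7. q, 0
8. ◇((¬q → q) → p), 1
9. ¬((¬q → q) → p), 1
10. ¬q → q, 1
11. ¬p, 1
12. q, 1
13. (¬q → q) → p, 2
14. p, 2
Accessibility: 0R0, 0R1, 1R0, 1R1, 1R2, 2R1, 2R2
The negation has an open branch (countermodel exists).

Not valid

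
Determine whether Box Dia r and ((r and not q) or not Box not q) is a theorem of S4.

Tableau for the negation not (Box Dia r and ((r and not q) or not Box not q)):
1. not (Box Dia r and ((r and not q) or not Box not q)), u
2. not ((r and not q) or not Box not q), u
3. not (r and not q), u
4. Box not q, u
5. not q, u
6. not r, u
Accessibility: uRu
The negation has an open branch (countermodel exists).

No, not valid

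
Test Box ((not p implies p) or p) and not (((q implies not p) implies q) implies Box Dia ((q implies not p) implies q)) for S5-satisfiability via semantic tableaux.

No, unsatisfiable

1. Box ((not p implies p) or p) and not (((q implies not p) implies q) implies Box Dia ((q implies not p) implies q)), w0
2. Box ((not p implies p) or p), w0
3. not (((q implies not p) implies q) implies Box Dia ((q implies not p) implies q)), w0
4. (q implies not p) implies q, w0
5. not Box Dia ((q implies not p) implies q), w0
6. (not p implies p) or p, w0
7. not (q implies not p), w0
8. q, w0
9. p, w0
10. not p implies p, w0
11. not Dia ((q implies not p) implies q), w1
12. (not p implies p) or p, w1
13. not ((q implies not p) implies q), w0
14. q implies not p, w0
15. not q, w0
Accessibility: w0Rw0, w0Rw1, w1Rw0, w1Rw1
Branch closes: q and not q both at w0.
Every branch closes; the branch above is one of them.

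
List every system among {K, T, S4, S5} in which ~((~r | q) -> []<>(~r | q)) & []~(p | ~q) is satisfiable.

K

T-tableau for the formula:
1. ~((~r | q) -> []<>(~r | q)) & []~(p | ~q), 0
2. ~((~r | q) -> []<>(~r | q)), 0   [&-rule on 1]
3. []~(p | ~q), 0   [&-rule on 1]
4. ~r | q, 0   [~->-rule on 2]
5. ~[]<>(~r | q), 0   [~->-rule on 2]
6. ~(p | ~q), 0   [[]-rule on 3 via 0R0]
7. ~p, 0   [~|-rule on 6]
8. q, 0   [~|-rule on 6]
9. ~<>(~r | q), 1   [~[]-rule on 5: fresh world 1, 0R1]
10. ~(p | ~q), 1   [[]-rule on 3 via 0R1]
11. ~p, 1   [~|-rule on 10]
12. q, 1   [~|-rule on 10]
13. ~(~r | q), 1   [~<>-rule on 9 via 1R1]
14. r, 1   [~|-rule on 13]
15. ~q, 1   [~|-rule on 13]
Accessibility: 0R0, 0R1, 1R1
Branch closes: q and ~q both at 1.
Every branch closes (one shown): unsatisfiable in T, hence also in S4, S5 (every S4/S5-frame is a T-frame).
K-tableau for the formula:
1. ~((~r | q) -> []<>(~r | q)) & []~(p | ~q), 0
2. ~((~r | q) -> []<>(~r | q)), 0   [&-rule on 1]
3. []~(p | ~q), 0   [&-rule on 1]
4. ~r | q, 0   [~->-rule on 2]
5. ~[]<>(~r | q), 0   [~->-rule on 2]
6. q, 0   [|-rule on 4 (branches; this branch)]
7. ~<>(~r | q), 1   [~[]-rule on 5: fresh world 1, 0R1]
8. ~(p | ~q), 1   [[]-rule on 3 via 0R1]
9. ~p, 1   [~|-rule on 8]
10. q, 1   [~|-rule on 8]
Accessibility: 0R1
Complete open branch: satisfiable in K.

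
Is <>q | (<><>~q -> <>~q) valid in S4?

Tableau for the negation ~(<>q | (<><>~q -> <>~q)):
1. ~(<>q | (<><>~q -> <>~q)), w0
2. ~<>q, w0
3. ~(<><>~q -> <>~q), w0
4. <><>~q, w0
5. ~<>~q, w0
6. ~q, w0
7. q, w0
Accessibility: w0Rw0
Branch closes: q and ~q both at w0.
Every branch of the negation's tableau closes; the branch above is one of them.

Yes, valid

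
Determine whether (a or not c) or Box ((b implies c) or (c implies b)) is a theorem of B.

Valid

Tableau for the negation not ((a or not c) or Box ((b implies c) or (c implies b))):
1. not ((a or not c) or Box ((b implies c) or (c implies b))), u
2. not (a or not c), u   [neg-or-rule on 1]
3. not Box ((b implies c) or (c implies b)), u   [neg-or-rule on 1]
4. not a, u   [neg-or-rule on 2]
5. c, u   [neg-or-rule on 2]
6. not ((b implies c) or (c implies b)), v   [neg-Box-rule on 3: fresh world v, uRv]
7. not (b implies c), v   [neg-or-rule on 6]
8. not (c implies b), v   [neg-or-rule on 6]
9. b, v   [neg-implies-rule on 7]
10. not c, v   [neg-implies-rule on 7]
11. c, v   [neg-implies-rule on 8]
12. not b, v   [neg-implies-rule on 8]
Accessibility: uRu, uRv, vRu, vRv
Branch closes: c and not c both at v.
All branches of the negation close; one closing branch shown above.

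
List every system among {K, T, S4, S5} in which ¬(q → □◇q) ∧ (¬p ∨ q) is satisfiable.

K, T, S4

S5-tableau for the formula:
1. ¬(q → □◇q) ∧ (¬p ∨ q), w0
2. ¬(q → □◇q), w0
3. ¬p ∨ q, w0
4. q, w0
5. ¬□◇q, w0
6. ¬◇q, w1
7. ¬q, w0
Accessibility: w0Rw0, w0Rw1, w1Rw0, w1Rw1
Branch closes: q and ¬q both at w0.
Every branch closes (one shown): unsatisfiable in S5.
S4-tableau for the formula:
1. ¬(q → □◇q) ∧ (¬p ∨ q), w0
2. ¬(q → □◇q), w0
3. ¬p ∨ q, w0
4. q, w0
5. ¬□◇q, w0
6. ¬◇q, w1
7. ¬q, w1
Accessibility: w0Rw0, w0Rw1, w1Rw1
Complete open branch: satisfiable in S4, hence also in K, T (this S4-model is also a K-model and a T-model).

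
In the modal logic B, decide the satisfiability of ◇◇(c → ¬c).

Yes, satisfiable

1. ◇◇(c → ¬c), w0
2. ◇(c → ¬c), w1
3. c → ¬c, w2
4. ¬c, w2
Accessibility: w0Rw0, w0Rw1, w1Rw0, w1Rw1, w1Rw2, w2Rw1, w2Rw2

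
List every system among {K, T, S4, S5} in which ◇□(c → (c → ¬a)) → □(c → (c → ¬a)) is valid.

S5

S4-tableau for the negation ¬(◇□(c → (c → ¬a)) → □(c → (c → ¬a))):
1. ¬(◇□(c → (c → ¬a)) → □(c → (c → ¬a))), 0
2. ◇□(c → (c → ¬a)), 0   [¬→-rule on 1]
3. ¬□(c → (c → ¬a)), 0   [¬→-rule on 1]
4. □(c → (c → ¬a)), 1   [◇-rule on 2: fresh world 1, 0R1]
5. c → (c → ¬a), 1   [□-rule on 4 via 1R1]
6. c → ¬a, 1   [→-rule on 5 (branches; this branch)]
7. ¬a, 1   [→-rule on 6 (branches; this branch)]
8. ¬(c → (c → ¬a)), 2   [¬□-rule on 3: fresh world 2, 0R2]
9. c, 2   [¬→-rule on 8]
10. ¬(c → ¬a), 2   [¬→-rule on 8]
11. a, 2   [¬→-rule on 10]
Accessibility: 0R0, 0R1, 0R2, 1R1, 2R2
Complete open branch: countermodel on an S4-frame, so not valid in S4, nor in K, T (the same frame is also a K-frame and a T-frame).
S5-tableau for the negation ¬(◇□(c → (c → ¬a)) → □(c → (c → ¬a))):
1. ¬(◇□(c → (c → ¬a)) → □(c → (c → ¬a))), 0
2. ◇□(c → (c → ¬a)), 0   [¬→-rule on 1]
3. ¬□(c → (c → ¬a)), 0   [¬→-rule on 1]
4. □(c → (c → ¬a)), 1   [◇-rule on 2: fresh world 1, 0R1]
5. c → (c → ¬a), 0   [□-rule on 4 via 1R0]
6. c → (c → ¬a), 1   [□-rule on 4 via 1R1]
7. c → ¬a, 0   [→-rule on 5 (branches; this branch)]
8. c → ¬a, 1   [→-rule on 6 (branches; this branch)]
9. ¬a, 0   [→-rule on 7 (branches; this branch)]
10. ¬a, 1   [→-rule on 8 (branches; this branch)]
11. ¬(c → (c → ¬a)), 2   [¬□-rule on 3: fresh world 2, 0R2]
12. c, 2   [¬→-rule on 11]
13. ¬(c → ¬a), 2   [¬→-rule on 11]
14. a, 2   [¬→-rule on 13]
15. c → (c → ¬a), 2   [□-rule on 4 via 1R2]
16. c → ¬a, 2   [→-rule on 15 (branches; this branch)]
17. ¬a, 2   [→-rule on 16 (branches; this branch)]
Accessibility: 0R0, 0R1, 0R2, 1R0, 1R1, 1R2, 2R0, 2R1, 2R2
Branch closes: a and ¬a both at 2.
Every branch closes (one shown): valid in S5.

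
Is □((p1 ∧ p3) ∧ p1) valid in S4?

Tableau for the negation ¬□((p1 ∧ p3) ∧ p1):
1. ¬□((p1 ∧ p3) ∧ p1), u
2. ¬((p1 ∧ p3) ∧ p1), v   [¬□-rule on 1: fresh world v, uRv]
3. ¬p1, v   [¬∧-rule on 2 (branches; this branch)]
Accessibility: uRu, uRv, vRv
The negation has an open branch (countermodel exists).

Not valid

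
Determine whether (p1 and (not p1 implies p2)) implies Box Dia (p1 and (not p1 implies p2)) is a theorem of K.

Tableau for the negation not ((p1 and (not p1 implies p2)) implies Box Dia (p1 and (not p1 implies p2))):
1. not ((p1 and (not p1 implies p2)) implies Box Dia (p1 and (not p1 implies p2))), w0
2. p1 and (not p1 implies p2), w0
3. not Box Dia (p1 and (not p1 implies p2)), w0
4. p1, w0
5. not p1 implies p2, w0
6. p2, w0
7. not Dia (p1 and (not p1 implies p2)), w1
Accessibility: w0Rw1
The negation has an open branch (countermodel exists).

No, not valid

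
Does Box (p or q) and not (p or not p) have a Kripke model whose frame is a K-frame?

No, unsatisfiable

1. Box (p or q) and not (p or not p), u
2. Box (p or q), u
3. not (p or not p), u
4. not p, u
5. p, u
Branch closes: p and not p both at u.
Every branch closes; the branch above is one of them.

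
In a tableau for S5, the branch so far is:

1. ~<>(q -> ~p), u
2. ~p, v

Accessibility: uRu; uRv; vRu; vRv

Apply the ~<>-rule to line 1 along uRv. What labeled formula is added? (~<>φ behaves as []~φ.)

~<>φ behaves as []~φ: propagate the negated body to each accessible world.

~(q -> ~p), v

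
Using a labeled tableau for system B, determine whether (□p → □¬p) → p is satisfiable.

Satisfiable (open branch found)

1. (□p → □¬p) → p, u
2. p, u   [→-rule on 1 (branches; this branch)]
Accessibility: uRu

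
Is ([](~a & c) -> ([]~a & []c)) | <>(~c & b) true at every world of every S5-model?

Tableau for the negation ~(([](~a & c) -> ([]~a & []c)) | <>(~c & b)):
1. ~(([](~a & c) -> ([]~a & []c)) | <>(~c & b)), 0
2. ~([](~a & c) -> ([]~a & []c)), 0   [~|-rule on 1]
3. ~<>(~c & b), 0   [~|-rule on 1]
4. [](~a & c), 0   [~->-rule on 2]
5. ~([]~a & []c), 0   [~->-rule on 2]
6. ~(~c & b), 0   [~<>-rule on 3 via 0R0]
7. ~a & c, 0   [[]-rule on 4 via 0R0]
8. ~a, 0   [&-rule on 7]
9. c, 0   [&-rule on 7]
10. ~[]c, 0   [~&-rule on 5 (branches; this branch)]
11. ~b, 0   [~&-rule on 6 (branches; this branch)]
12. ~c, 1   [~[]-rule on 10: fresh world 1, 0R1]
13. ~(~c & b), 1   [~<>-rule on 3 via 0R1]
14. ~a & c, 1   [[]-rule on 4 via 0R1]
15. ~a, 1   [&-rule on 14]
16. c, 1   [&-rule on 14]
Accessibility: 0R0, 0R1, 1R0, 1R1
Branch closes: c and ~c both at 1.
Every branch of the negation's tableau closes; the branch above is one of them.

Valid in S5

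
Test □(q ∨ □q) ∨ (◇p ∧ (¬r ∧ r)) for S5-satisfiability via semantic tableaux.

Yes, satisfiable

1. □(q ∨ □q) ∨ (◇p ∧ (¬r ∧ r)), 0
2. □(q ∨ □q), 0   [∨-rule on 1 (branches; this branch)]
3. q ∨ □q, 0   [□-rule on 2 via 0R0]
4. □q, 0   [∨-rule on 3 (branches; this branch)]
5. q, 0   [□-rule on 4 via 0R0]
Accessibility: 0R0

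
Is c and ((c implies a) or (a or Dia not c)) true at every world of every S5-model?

Tableau for the negation not (c and ((c implies a) or (a or Dia not c))):
1. not (c and ((c implies a) or (a or Dia not c))), w0
2. not ((c implies a) or (a or Dia not c)), w0
3. not (c implies a), w0
4. not (a or Dia not c), w0
5. c, w0
6. not a, w0
7. not Dia not c, w0
Accessibility: w0Rw0
The negation has an open branch (countermodel exists).

Not valid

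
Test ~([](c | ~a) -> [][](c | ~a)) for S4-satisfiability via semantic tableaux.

Unsatisfiable (every branch closes)

1. ~([](c | ~a) -> [][](c | ~a)), u
2. [](c | ~a), u
3. ~[][](c | ~a), u
4. c | ~a, u
5. ~a, u
6. ~[](c | ~a), v
7. c | ~a, v
8. ~a, v
9. ~(c | ~a), w
10. ~c, w
11. a, w
12. c | ~a, w
13. ~a, w
Accessibility: uRu, uRv, uRw, vRv, vRw, wRw
Branch closes: a and ~a both at w.
(One branch shown.) All branches close.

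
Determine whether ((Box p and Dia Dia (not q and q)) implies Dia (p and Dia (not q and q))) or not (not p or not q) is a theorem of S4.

Tableau for the negation not (((Box p and Dia Dia (not q and q)) implies Dia (p and Dia (not q and q))) or not (not p or not q)):
1. not (((Box p and Dia Dia (not q and q)) implies Dia (p and Dia (not q and q))) or not (not p or not q)), u
2. not ((Box p and Dia Dia (not q and q)) implies Dia (p and Dia (not q and q))), u   [neg-or-rule on 1]
3. not p or not q, u   [neg-or-rule on 1]
4. Box p and Dia Dia (not q and q), u   [neg-implies-rule on 2]
5. not Dia (p and Dia (not q and q)), u   [neg-implies-rule on 2]
6. Box p, u   [and-rule on 4]
7. Dia Dia (not q and q), u   [and-rule on 4]
8. not (p and Dia (not q and q)), u   [neg-Dia-rule on 5 via uRu]
9. p, u   [Box-rule on 6 via uRu]
10. not q, u   [or-rule on 3 (branches; this branch)]
11. not Dia (not q and q), u   [neg-and-rule on 8 (branches; this branch)]
12. not (not q and q), u   [neg-Dia-rule on 11 via uRu]
13. Dia (not q and q), v   [Dia-rule on 7: fresh world v, uRv]
14. not (p and Dia (not q and q)), v   [neg-Dia-rule on 5 via uRv]
15. p, v   [Box-rule on 6 via uRv]
16. not (not q and q), v   [neg-Dia-rule on 11 via uRv]
17. not Dia (not q and q), v   [neg-and-rule on 14 (branches; this branch)]
18. not q, v   [neg-and-rule on 16 (branches; this branch)]
19. not q and q, w   [Dia-rule on 13: fresh world w, vRw]
20. not q, w   [and-rule on 19]
21. q, w   [and-rule on 19]
Accessibility: uRu, uRv, uRw, vRv, vRw, wRw
Branch closes: q and not q both at w.
Every branch of the negation's tableau closes; the branch above is one of them.

Valid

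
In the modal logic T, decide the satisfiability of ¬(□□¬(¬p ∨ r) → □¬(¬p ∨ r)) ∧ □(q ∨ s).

1. ¬(□□¬(¬p ∨ r) → □¬(¬p ∨ r)) ∧ □(q ∨ s), w0
2. ¬(□□¬(¬p ∨ r) → □¬(¬p ∨ r)), w0   [∧-rule on 1]
3. □(q ∨ s), w0   [∧-rule on 1]
4. □□¬(¬p ∨ r), w0   [¬→-rule on 2]
5. ¬□¬(¬p ∨ r), w0   [¬→-rule on 2]
6. q ∨ s, w0   [□-rule on 3 via w0Rw0]
7. □¬(¬p ∨ r), w0   [□-rule on 4 via w0Rw0]
8. ¬(¬p ∨ r), w0   [□-rule on 7 via w0Rw0]
9. p, w0   [¬∨-rule on 8]
10. ¬r, w0   [¬∨-rule on 8]
11. s, w0   [∨-rule on 6 (branches; this branch)]
12. ¬p ∨ r, w1   [¬□-rule on 5: fresh world w1, w0Rw1]
13. q ∨ s, w1   [□-rule on 3 via w0Rw1]
14. □¬(¬p ∨ r), w1   [□-rule on 4 via w0Rw1]
15. ¬(¬p ∨ r), w1   [□-rule on 7 via w0Rw1]
16. p, w1   [¬∨-rule on 15]
17. ¬r, w1   [¬∨-rule on 15]
18. r, w1   [∨-rule on 12 (branches; this branch)]
Accessibility: w0Rw0, w0Rw1, w1Rw1
Branch closes: r and ¬r both at w1.
(One branch shown.) All branches close.

Unsatisfiable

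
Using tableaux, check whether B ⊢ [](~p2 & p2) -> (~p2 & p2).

Valid

Tableau for the negation ~([](~p2 & p2) -> (~p2 & p2)):
1. ~([](~p2 & p2) -> (~p2 & p2)), u
2. [](~p2 & p2), u   [~->-rule on 1]
3. ~(~p2 & p2), u   [~->-rule on 1]
4. ~p2 & p2, u   [[]-rule on 2 via uRu]
5. ~p2, u   [&-rule on 4]
6. p2, u   [&-rule on 4]
Accessibility: uRu
Branch closes: p2 and ~p2 both at u.
Every branch of the negation's tableau closes; the branch above is one of them.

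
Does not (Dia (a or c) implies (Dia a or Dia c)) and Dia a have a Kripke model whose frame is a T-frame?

Unsatisfiable (every branch closes)

1. not (Dia (a or c) implies (Dia a or Dia c)) and Dia a, 0
2. not (Dia (a or c) implies (Dia a or Dia c)), 0
3. Dia a, 0
4. Dia (a or c), 0
5. not (Dia a or Dia c), 0
6. not Dia a, 0
7. not Dia c, 0
8. not a, 0
9. not c, 0
10. a, 1
11. not a, 1
Accessibility: 0R0, 0R1, 1R1
Branch closes: a and not a both at 1.
Every branch closes; the branch above is one of them.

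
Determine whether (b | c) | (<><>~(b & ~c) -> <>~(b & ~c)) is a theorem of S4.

Tableau for the negation ~((b | c) | (<><>~(b & ~c) -> <>~(b & ~c))):
1. ~((b | c) | (<><>~(b & ~c) -> <>~(b & ~c))), w0
2. ~(b | c), w0
3. ~(<><>~(b & ~c) -> <>~(b & ~c)), w0
4. ~b, w0
5. ~c, w0
6. <><>~(b & ~c), w0
7. ~<>~(b & ~c), w0
8. b & ~c, w0
9. b, w0
Accessibility: w0Rw0
Branch closes: b and ~b both at w0.
Every branch of the negation's tableau closes; the branch above is one of them.

Yes, valid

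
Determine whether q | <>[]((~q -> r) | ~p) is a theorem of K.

Tableau for the negation ~(q | <>[]((~q -> r) | ~p)):
1. ~(q | <>[]((~q -> r) | ~p)), w0
2. ~q, w0   [~|-rule on 1]
3. ~<>[]((~q -> r) | ~p), w0   [~|-rule on 1]
The negation has an open branch (countermodel exists).

Invalid (countermodel exists)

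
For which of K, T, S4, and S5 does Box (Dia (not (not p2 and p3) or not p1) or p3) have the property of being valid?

T, S4, S5

T-tableau for the negation not Box (Dia (not (not p2 and p3) or not p1) or p3):
1. not Box (Dia (not (not p2 and p3) or not p1) or p3), w0
2. not (Dia (not (not p2 and p3) or not p1) or p3), w1
3. not Dia (not (not p2 and p3) or not p1), w1
4. not p3, w1
5. not (not (not p2 and p3) or not p1), w1
6. not p2 and p3, w1
7. p1, w1
8. not p2, w1
9. p3, w1
Accessibility: w0Rw0, w0Rw1, w1Rw1
Branch closes: p3 and not p3 both at w1.
Every branch closes (one shown): valid in T, hence also in S4, S5 (every theorem of T is a theorem of S4 and S5).
K-tableau for the negation not Box (Dia (not (not p2 and p3) or not p1) or p3):
1. not Box (Dia (not (not p2 and p3) or not p1) or p3), w0
2. not (Dia (not (not p2 and p3) or not p1) or p3), w1
3. not Dia (not (not p2 and p3) or not p1), w1
4. not p3, w1
Accessibility: w0Rw1
Complete open branch: countermodel on a K-frame, so not valid in K.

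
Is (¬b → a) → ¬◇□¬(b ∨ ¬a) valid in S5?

No, not valid

Tableau for the negation ¬((¬b → a) → ¬◇□¬(b ∨ ¬a)):
1. ¬((¬b → a) → ¬◇□¬(b ∨ ¬a)), 0
2. ¬b → a, 0   [¬→-rule on 1]
3. ◇□¬(b ∨ ¬a), 0   [¬→-rule on 1]
4. a, 0   [→-rule on 2 (branches; this branch)]
5. □¬(b ∨ ¬a), 1   [◇-rule on 3: fresh world 1, 0R1]
6. ¬(b ∨ ¬a), 0   [□-rule on 5 via 1R0]
7. ¬b, 0   [¬∨-rule on 6]
8. ¬(b ∨ ¬a), 1   [□-rule on 5 via 1R1]
9. ¬b, 1   [¬∨-rule on 8]
10. a, 1   [¬∨-rule on 8]
Accessibility: 0R0, 0R1, 1R0, 1R1
The negation has an open branch (countermodel exists).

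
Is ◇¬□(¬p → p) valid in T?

No, not valid

Tableau for the negation ¬◇¬□(¬p → p):
1. ¬◇¬□(¬p → p), w0
2. □(¬p → p), w0
3. ¬p → p, w0
4. p, w0
Accessibility: w0Rw0
The negation has an open branch (countermodel exists).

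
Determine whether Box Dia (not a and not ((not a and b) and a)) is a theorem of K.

Not valid

Tableau for the negation not Box Dia (not a and not ((not a and b) and a)):
1. not Box Dia (not a and not ((not a and b) and a)), w0
2. not Dia (not a and not ((not a and b) and a)), w1   [neg-Box-rule on 1: fresh world w1, w0Rw1]
Accessibility: w0Rw1
The negation has an open branch (countermodel exists).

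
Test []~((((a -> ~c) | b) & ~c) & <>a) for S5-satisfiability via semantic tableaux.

1. []~((((a -> ~c) | b) & ~c) & <>a), 0
2. ~((((a -> ~c) | b) & ~c) & <>a), 0
3. ~<>a, 0
4. ~a, 0
Accessibility: 0R0

Satisfiable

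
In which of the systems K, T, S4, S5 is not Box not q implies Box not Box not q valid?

S5

S4-tableau for the negation not (not Box not q implies Box not Box not q):
1. not (not Box not q implies Box not Box not q), w0
2. not Box not q, w0
3. not Box not Box not q, w0
4. q, w1
5. Box not q, w2
6. not q, w2
Accessibility: w0Rw0, w0Rw1, w0Rw2, w1Rw1, w2Rw2
Complete open branch: countermodel on an S4-frame, so not valid in S4, nor in K, T (the same frame is also a K-frame and a T-frame).
S5-tableau for the negation not (not Box not q implies Box not Box not q):
1. not (not Box not q implies Box not Box not q), w0
2. not Box not q, w0
3. not Box not Box not q, w0
4. q, w1
5. Box not q, w2
6. not q, w0
7. not q, w1
Accessibility: w0Rw0, w0Rw1, w0Rw2, w1Rw0, w1Rw1, w1Rw2, w2Rw0, w2Rw1, w2Rw2
Branch closes: q and not q both at w1.
Every branch closes (one shown): valid in S5.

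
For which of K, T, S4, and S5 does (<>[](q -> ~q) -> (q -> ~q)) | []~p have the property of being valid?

S5

S4-tableau for the negation ~((<>[](q -> ~q) -> (q -> ~q)) | []~p):
1. ~((<>[](q -> ~q) -> (q -> ~q)) | []~p), 0
2. ~(<>[](q -> ~q) -> (q -> ~q)), 0   [~|-rule on 1]
3. ~[]~p, 0   [~|-rule on 1]
4. <>[](q -> ~q), 0   [~->-rule on 2]
5. ~(q -> ~q), 0   [~->-rule on 2]
6. q, 0   [~->-rule on 5]
7. p, 1   [~[]-rule on 3: fresh world 1, 0R1]
8. [](q -> ~q), 2   [<>-rule on 4: fresh world 2, 0R2]
9. q -> ~q, 2   [[]-rule on 8 via 2R2]
10. ~q, 2   [->-rule on 9 (branches; this branch)]
Accessibility: 0R0, 0R1, 0R2, 1R1, 2R2
Complete open branch: countermodel on an S4-frame, so not valid in S4, nor in K, T (the same frame is also a K-frame and a T-frame).
S5-tableau for the negation ~((<>[](q -> ~q) -> (q -> ~q)) | []~p):
1. ~((<>[](q -> ~q) -> (q -> ~q)) | []~p), 0
2. ~(<>[](q -> ~q) -> (q -> ~q)), 0   [~|-rule on 1]
3. ~[]~p, 0   [~|-rule on 1]
4. <>[](q -> ~q), 0   [~->-rule on 2]
5. ~(q -> ~q), 0   [~->-rule on 2]
6. q, 0   [~->-rule on 5]
7. p, 1   [~[]-rule on 3: fresh world 1, 0R1]
8. [](q -> ~q), 2   [<>-rule on 4: fresh world 2, 0R2]
9. q -> ~q, 0   [[]-rule on 8 via 2R0]
10. q -> ~q, 1   [[]-rule on 8 via 2R1]
11. q -> ~q, 2   [[]-rule on 8 via 2R2]
12. ~q, 0   [->-rule on 9 (branches; this branch)]
Accessibility: 0R0, 0R1, 0R2, 1R0, 1R1, 1R2, 2R0, 2R1, 2R2
Branch closes: q and ~q both at 0.
Every branch closes (one shown): valid in S5.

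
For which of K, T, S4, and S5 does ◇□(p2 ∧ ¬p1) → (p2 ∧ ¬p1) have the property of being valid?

S4-tableau for the negation ¬(◇□(p2 ∧ ¬p1) → (p2 ∧ ¬p1)):
1. ¬(◇□(p2 ∧ ¬p1) → (p2 ∧ ¬p1)), u
2. ◇□(p2 ∧ ¬p1), u   [¬→-rule on 1]
3. ¬(p2 ∧ ¬p1), u   [¬→-rule on 1]
4. p1, u   [¬∧-rule on 3 (branches; this branch)]
5. □(p2 ∧ ¬p1), v   [◇-rule on 2: fresh world v, uRv]
6. p2 ∧ ¬p1, v   [□-rule on 5 via vRv]
7. p2, v   [∧-rule on 6]
8. ¬p1, v   [∧-rule on 6]
Accessibility: uRu, uRv, vRv
Complete open branch: countermodel on an S4-frame, so not valid in S4, nor in K, T (the same frame is also a K-frame and a T-frame).
S5-tableau for the negation ¬(◇□(p2 ∧ ¬p1) → (p2 ∧ ¬p1)):
1. ¬(◇□(p2 ∧ ¬p1) → (p2 ∧ ¬p1)), u
2. ◇□(p2 ∧ ¬p1), u   [¬→-rule on 1]
3. ¬(p2 ∧ ¬p1), u   [¬→-rule on 1]
4. p1, u   [¬∧-rule on 3 (branches; this branch)]
5. □(p2 ∧ ¬p1), v   [◇-rule on 2: fresh world v, uRv]
6. p2 ∧ ¬p1, u   [□-rule on 5 via vRu]
7. p2, u   [∧-rule on 6]
8. ¬p1, u   [∧-rule on 6]
Accessibility: uRu, uRv, vRu, vRv
Branch closes: p1 and ¬p1 both at u.
Every branch closes (one shown): valid in S5.

S5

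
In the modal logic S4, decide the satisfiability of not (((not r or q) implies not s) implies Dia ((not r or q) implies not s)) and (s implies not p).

Unsatisfiable (every branch closes)

1. not (((not r or q) implies not s) implies Dia ((not r or q) implies not s)) and (s implies not p), w0
2. not (((not r or q) implies not s) implies Dia ((not r or q) implies not s)), w0
3. s implies not p, w0
4. (not r or q) implies not s, w0
5. not Dia ((not r or q) implies not s), w0
6. not ((not r or q) implies not s), w0
7. not r or q, w0
8. s, w0
9. not p, w0
10. not (not r or q), w0
11. r, w0
12. not q, w0
13. q, w0
Accessibility: w0Rw0
Branch closes: q and not q both at w0.
(One branch shown.) All branches close.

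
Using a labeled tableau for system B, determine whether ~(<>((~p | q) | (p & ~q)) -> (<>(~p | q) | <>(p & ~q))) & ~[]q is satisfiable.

1. ~(<>((~p | q) | (p & ~q)) -> (<>(~p | q) | <>(p & ~q))) & ~[]q, w0
2. ~(<>((~p | q) | (p & ~q)) -> (<>(~p | q) | <>(p & ~q))), w0
3. ~[]q, w0
4. <>((~p | q) | (p & ~q)), w0
5. ~(<>(~p | q) | <>(p & ~q)), w0
6. ~<>(~p | q), w0
7. ~<>(p & ~q), w0
8. ~(~p | q), w0
9. p, w0
10. ~q, w0
11. ~(p & ~q), w0
12. q, w0
Accessibility: w0Rw0
Branch closes: q and ~q both at w0.
(One branch shown.) All branches close.

Unsatisfiable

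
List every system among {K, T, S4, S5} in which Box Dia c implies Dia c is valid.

T, S4, S5

K-tableau for the negation not (Box Dia c implies Dia c):
1. not (Box Dia c implies Dia c), u
2. Box Dia c, u
3. not Dia c, u
Complete open branch: countermodel on a K-frame, so not valid in K.
T-tableau for the negation not (Box Dia c implies Dia c):
1. not (Box Dia c implies Dia c), u
2. Box Dia c, u
3. not Dia c, u
4. Dia c, u
5. not c, u
6. c, v
7. Dia c, v
8. not c, v
Accessibility: uRu, uRv, vRv
Branch closes: c and not c both at v.
Every branch closes (one shown): valid in T, hence also in S4, S5 (every theorem of T is a theorem of S4 and S5).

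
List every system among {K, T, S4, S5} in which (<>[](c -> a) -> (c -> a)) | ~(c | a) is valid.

S5-tableau for the negation ~((<>[](c -> a) -> (c -> a)) | ~(c | a)):
1. ~((<>[](c -> a) -> (c -> a)) | ~(c | a)), u
2. ~(<>[](c -> a) -> (c -> a)), u   [~|-rule on 1]
3. c | a, u   [~|-rule on 1]
4. <>[](c -> a), u   [~->-rule on 2]
5. ~(c -> a), u   [~->-rule on 2]
6. c, u   [~->-rule on 5]
7. ~a, u   [~->-rule on 5]
8. [](c -> a), v   [<>-rule on 4: fresh world v, uRv]
9. c -> a, u   [[]-rule on 8 via vRu]
10. c -> a, v   [[]-rule on 8 via vRv]
11. a, u   [->-rule on 9 (branches; this branch)]
Accessibility: uRu, uRv, vRu, vRv
Branch closes: a and ~a both at u.
Every branch closes (one shown): valid in S5.
S4-tableau for the negation ~((<>[](c -> a) -> (c -> a)) | ~(c | a)):
1. ~((<>[](c -> a) -> (c -> a)) | ~(c | a)), u
2. ~(<>[](c -> a) -> (c -> a)), u   [~|-rule on 1]
3. c | a, u   [~|-rule on 1]
4. <>[](c -> a), u   [~->-rule on 2]
5. ~(c -> a), u   [~->-rule on 2]
6. c, u   [~->-rule on 5]
7. ~a, u   [~->-rule on 5]
8. [](c -> a), v   [<>-rule on 4: fresh world v, uRv]
9. c -> a, v   [[]-rule on 8 via vRv]
10. a, v   [->-rule on 9 (branches; this branch)]
Accessibility: uRu, uRv, vRv
Complete open branch: countermodel on an S4-frame, so not valid in S4, nor in K, T (the same frame is also a K-frame and a T-frame).

S5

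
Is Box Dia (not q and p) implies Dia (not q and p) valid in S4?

Yes, valid

Tableau for the negation not (Box Dia (not q and p) implies Dia (not q and p)):
1. not (Box Dia (not q and p) implies Dia (not q and p)), 0
2. Box Dia (not q and p), 0   [neg-implies-rule on 1]
3. not Dia (not q and p), 0   [neg-implies-rule on 1]
4. Dia (not q and p), 0   [Box-rule on 2 via 0R0]
5. not (not q and p), 0   [neg-Dia-rule on 3 via 0R0]
6. not p, 0   [neg-and-rule on 5 (branches; this branch)]
7. not q and p, 1   [Dia-rule on 4: fresh world 1, 0R1]
8. not q, 1   [and-rule on 7]
9. p, 1   [and-rule on 7]
10. Dia (not q and p), 1   [Box-rule on 2 via 0R1]
11. not (not q and p), 1   [neg-Dia-rule on 3 via 0R1]
12. not p, 1   [neg-and-rule on 11 (branches; this branch)]
Accessibility: 0R0, 0R1, 1R1
Branch closes: p and not p both at 1.
Every branch of the negation's tableau closes; the branch above is one of them.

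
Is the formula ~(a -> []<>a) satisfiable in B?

1. ~(a -> []<>a), 0
2. a, 0   [~->-rule on 1]
3. ~[]<>a, 0   [~->-rule on 1]
4. ~<>a, 1   [~[]-rule on 3: fresh world 1, 0R1]
5. ~a, 0   [~<>-rule on 4 via 1R0]
Accessibility: 0R0, 0R1, 1R0, 1R1
Branch closes: a and ~a both at 0.
Every branch closes; the branch above is one of them.

Unsatisfiable (every branch closes)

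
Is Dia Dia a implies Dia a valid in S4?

Valid in S4

Tableau for the negation not (Dia Dia a implies Dia a):
1. not (Dia Dia a implies Dia a), w0
2. Dia Dia a, w0
3. not Dia a, w0
4. not a, w0
5. Dia a, w1
6. not a, w1
7. a, w2
8. not a, w2
Accessibility: w0Rw0, w0Rw1, w0Rw2, w1Rw1, w1Rw2, w2Rw2
Branch closes: a and not a both at w2.
Every branch of the negation's tableau closes; the branch above is one of them.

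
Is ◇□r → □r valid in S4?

Not valid

Tableau for the negation ¬(◇□r → □r):
1. ¬(◇□r → □r), u
2. ◇□r, u
3. ¬□r, u
4. □r, v
5. r, v
6. ¬r, w
Accessibility: uRu, uRv, uRw, vRv, wRw
The negation has an open branch (countermodel exists).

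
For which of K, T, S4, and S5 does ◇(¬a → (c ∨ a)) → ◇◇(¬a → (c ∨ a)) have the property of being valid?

T, S4, S5

T-tableau for the negation ¬(◇(¬a → (c ∨ a)) → ◇◇(¬a → (c ∨ a))):
1. ¬(◇(¬a → (c ∨ a)) → ◇◇(¬a → (c ∨ a))), u
2. ◇(¬a → (c ∨ a)), u   [¬→-rule on 1]
3. ¬◇◇(¬a → (c ∨ a)), u   [¬→-rule on 1]
4. ¬◇(¬a → (c ∨ a)), u   [¬◇-rule on 3 via uRu]
5. ¬(¬a → (c ∨ a)), u   [¬◇-rule on 4 via uRu]
6. ¬a, u   [¬→-rule on 5]
7. ¬(c ∨ a), u   [¬→-rule on 5]
8. ¬c, u   [¬∨-rule on 7]
9. ¬a → (c ∨ a), v   [◇-rule on 2: fresh world v, uRv]
10. ¬◇(¬a → (c ∨ a)), v   [¬◇-rule on 3 via uRv]
11. ¬(¬a → (c ∨ a)), v   [¬◇-rule on 4 via uRv]
12. ¬a, v   [¬→-rule on 11]
13. ¬(c ∨ a), v   [¬→-rule on 11]
14. ¬c, v   [¬∨-rule on 13]
15. c ∨ a, v   [→-rule on 9 (branches; this branch)]
16. a, v   [∨-rule on 15 (branches; this branch)]
Accessibility: uRu, uRv, vRv
Branch closes: a and ¬a both at v.
Every branch closes (one shown): valid in T, hence also in S4, S5 (every theorem of T is a theorem of S4 and S5).
K-tableau for the negation ¬(◇(¬a → (c ∨ a)) → ◇◇(¬a → (c ∨ a))):
1. ¬(◇(¬a → (c ∨ a)) → ◇◇(¬a → (c ∨ a))), u
2. ◇(¬a → (c ∨ a)), u   [¬→-rule on 1]
3. ¬◇◇(¬a → (c ∨ a)), u   [¬→-rule on 1]
4. ¬a → (c ∨ a), v   [◇-rule on 2: fresh world v, uRv]
5. ¬◇(¬a → (c ∨ a)), v   [¬◇-rule on 3 via uRv]
6. c ∨ a, v   [→-rule on 4 (branches; this branch)]
7. a, v   [∨-rule on 6 (branches; this branch)]
Accessibility: uRv
Complete open branch: countermodel on a K-frame, so not valid in K.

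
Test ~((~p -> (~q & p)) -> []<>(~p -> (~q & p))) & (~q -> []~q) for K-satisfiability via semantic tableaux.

1. ~((~p -> (~q & p)) -> []<>(~p -> (~q & p))) & (~q -> []~q), 0
2. ~((~p -> (~q & p)) -> []<>(~p -> (~q & p))), 0
3. ~q -> []~q, 0
4. ~p -> (~q & p), 0
5. ~[]<>(~p -> (~q & p)), 0
6. []~q, 0
7. ~q & p, 0
8. ~q, 0
9. p, 0
10. ~<>(~p -> (~q & p)), 1
11. ~q, 1
Accessibility: 0R1

Satisfiable (open branch found)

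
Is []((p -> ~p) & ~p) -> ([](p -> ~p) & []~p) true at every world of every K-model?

Valid

Tableau for the negation ~([]((p -> ~p) & ~p) -> ([](p -> ~p) & []~p)):
1. ~([]((p -> ~p) & ~p) -> ([](p -> ~p) & []~p)), 0
2. []((p -> ~p) & ~p), 0   [~->-rule on 1]
3. ~([](p -> ~p) & []~p), 0   [~->-rule on 1]
4. ~[](p -> ~p), 0   [~&-rule on 3 (branches; this branch)]
5. ~(p -> ~p), 1   [~[]-rule on 4: fresh world 1, 0R1]
6. p, 1   [~->-rule on 5]
7. (p -> ~p) & ~p, 1   [[]-rule on 2 via 0R1]
8. p -> ~p, 1   [&-rule on 7]
9. ~p, 1   [&-rule on 7]
Accessibility: 0R1
Branch closes: p and ~p both at 1.
All branches of the negation close; one closing branch shown above.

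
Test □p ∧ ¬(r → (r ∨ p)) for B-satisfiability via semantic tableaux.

1. □p ∧ ¬(r → (r ∨ p)), w0
2. □p, w0
3. ¬(r → (r ∨ p)), w0
4. r, w0
5. ¬(r ∨ p), w0
6. ¬r, w0
7. ¬p, w0
Accessibility: w0Rw0
Branch closes: r and ¬r both at w0.
(One branch shown.) All branches close.

Unsatisfiable (every branch closes)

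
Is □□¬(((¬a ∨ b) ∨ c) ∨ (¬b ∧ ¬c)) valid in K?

Tableau for the negation ¬□□¬(((¬a ∨ b) ∨ c) ∨ (¬b ∧ ¬c)):
1. ¬□□¬(((¬a ∨ b) ∨ c) ∨ (¬b ∧ ¬c)), 0
2. ¬□¬(((¬a ∨ b) ∨ c) ∨ (¬b ∧ ¬c)), 1   [¬□-rule on 1: fresh world 1, 0R1]
3. ((¬a ∨ b) ∨ c) ∨ (¬b ∧ ¬c), 2   [¬□-rule on 2: fresh world 2, 1R2]
4. ¬b ∧ ¬c, 2   [∨-rule on 3 (branches; this branch)]
5. ¬b, 2   [∧-rule on 4]
6. ¬c, 2   [∧-rule on 4]
Accessibility: 0R1, 1R2
The negation has an open branch (countermodel exists).

Not valid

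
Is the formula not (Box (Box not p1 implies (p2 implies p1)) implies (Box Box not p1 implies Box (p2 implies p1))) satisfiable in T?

Unsatisfiable

1. not (Box (Box not p1 implies (p2 implies p1)) implies (Box Box not p1 implies Box (p2 implies p1))), w0
2. Box (Box not p1 implies (p2 implies p1)), w0
3. not (Box Box not p1 implies Box (p2 implies p1)), w0
4. Box Box not p1, w0
5. not Box (p2 implies p1), w0
6. Box not p1 implies (p2 implies p1), w0
7. Box not p1, w0
8. not p1, w0
9. not Box not p1, w0
10. not (p2 implies p1), w1
11. p2, w1
12. not p1, w1
13. Box not p1 implies (p2 implies p1), w1
14. Box not p1, w1
15. not Box not p1, w1
16. p1, w2
17. Box not p1 implies (p2 implies p1), w2
18. Box not p1, w2
19. not p1, w2
Accessibility: w0Rw0, w0Rw1, w0Rw2, w1Rw1, w2Rw2
Branch closes: p1 and not p1 both at w2.
All branches of the tableau close; one closing branch shown above.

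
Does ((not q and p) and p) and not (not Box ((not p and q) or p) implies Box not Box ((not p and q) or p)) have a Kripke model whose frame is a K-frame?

1. ((not q and p) and p) and not (not Box ((not p and q) or p) implies Box not Box ((not p and q) or p)), w0
2. (not q and p) and p, w0   [and-rule on 1]
3. not (not Box ((not p and q) or p) implies Box not Box ((not p and q) or p)), w0   [and-rule on 1]
4. not q and p, w0   [and-rule on 2]
5. p, w0   [and-rule on 2]
6. not Box ((not p and q) or p), w0   [neg-implies-rule on 3]
7. not Box not Box ((not p and q) or p), w0   [neg-implies-rule on 3]
8. not q, w0   [and-rule on 4]
9. not ((not p and q) or p), w1   [neg-Box-rule on 6: fresh world w1, w0Rw1]
10. not (not p and q), w1   [neg-or-rule on 9]
11. not p, w1   [neg-or-rule on 9]
12. not q, w1   [neg-and-rule on 10 (branches; this branch)]
13. Box ((not p and q) or p), w2   [neg-Box-rule on 7: fresh world w2, w0Rw2]
Accessibility: w0Rw1, w0Rw2

Satisfiable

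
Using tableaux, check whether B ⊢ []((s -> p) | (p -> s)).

Yes, valid

Tableau for the negation ~[]((s -> p) | (p -> s)):
1. ~[]((s -> p) | (p -> s)), w0
2. ~((s -> p) | (p -> s)), w1
3. ~(s -> p), w1
4. ~(p -> s), w1
5. s, w1
6. ~p, w1
7. p, w1
8. ~s, w1
Accessibility: w0Rw0, w0Rw1, w1Rw0, w1Rw1
Branch closes: p and ~p both at w1.
Every branch of the negation's tableau closes; the branch above is one of them.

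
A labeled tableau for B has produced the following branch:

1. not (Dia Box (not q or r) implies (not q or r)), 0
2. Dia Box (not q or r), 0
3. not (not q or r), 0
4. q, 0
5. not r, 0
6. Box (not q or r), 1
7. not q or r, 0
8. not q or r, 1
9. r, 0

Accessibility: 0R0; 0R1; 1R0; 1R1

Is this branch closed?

Closed

Both r and not r appear at 0.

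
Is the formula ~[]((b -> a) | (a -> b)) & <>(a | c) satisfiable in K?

1. ~[]((b -> a) | (a -> b)) & <>(a | c), 0
2. ~[]((b -> a) | (a -> b)), 0
3. <>(a | c), 0
4. ~((b -> a) | (a -> b)), 1
5. ~(b -> a), 1
6. ~(a -> b), 1
7. b, 1
8. ~a, 1
9. a, 1
10. ~b, 1
Accessibility: 0R1
Branch closes: a and ~a both at 1.
All branches of the tableau close; one closing branch shown above.

Unsatisfiable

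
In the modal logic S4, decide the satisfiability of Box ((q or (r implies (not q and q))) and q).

Yes, satisfiable

1. Box ((q or (r implies (not q and q))) and q), 0
2. (q or (r implies (not q and q))) and q, 0
3. q or (r implies (not q and q)), 0
4. q, 0
5. r implies (not q and q), 0
6. not r, 0
Accessibility: 0R0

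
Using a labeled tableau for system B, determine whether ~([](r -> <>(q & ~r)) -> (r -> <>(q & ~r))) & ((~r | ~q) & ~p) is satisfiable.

No, unsatisfiable

1. ~([](r -> <>(q & ~r)) -> (r -> <>(q & ~r))) & ((~r | ~q) & ~p), 0
2. ~([](r -> <>(q & ~r)) -> (r -> <>(q & ~r))), 0
3. (~r | ~q) & ~p, 0
4. [](r -> <>(q & ~r)), 0
5. ~(r -> <>(q & ~r)), 0
6. ~r | ~q, 0
7. ~p, 0
8. r, 0
9. ~<>(q & ~r), 0
10. r -> <>(q & ~r), 0
11. ~(q & ~r), 0
12. ~q, 0
13. <>(q & ~r), 0
14. q & ~r, 1
15. q, 1
16. ~r, 1
17. r -> <>(q & ~r), 1
18. ~(q & ~r), 1
19. <>(q & ~r), 1
20. r, 1
Accessibility: 0R0, 0R1, 1R0, 1R1
Branch closes: r and ~r both at 1.
(One branch shown.) All branches close.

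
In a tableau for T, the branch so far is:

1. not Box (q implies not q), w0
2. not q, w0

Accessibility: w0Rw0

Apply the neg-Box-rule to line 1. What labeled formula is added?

a fresh world w1 with w0Rw1, and not (q implies not q) at w1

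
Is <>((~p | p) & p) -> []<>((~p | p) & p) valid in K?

No, not valid

Tableau for the negation ~(<>((~p | p) & p) -> []<>((~p | p) & p)):
1. ~(<>((~p | p) & p) -> []<>((~p | p) & p)), 0
2. <>((~p | p) & p), 0
3. ~[]<>((~p | p) & p), 0
4. (~p | p) & p, 1
5. ~p | p, 1
6. p, 1
7. ~<>((~p | p) & p), 2
Accessibility: 0R1, 0R2
The negation has an open branch (countermodel exists).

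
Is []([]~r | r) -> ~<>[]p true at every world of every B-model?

Tableau for the negation ~([]([]~r | r) -> ~<>[]p):
1. ~([]([]~r | r) -> ~<>[]p), w0
2. []([]~r | r), w0   [~->-rule on 1]
3. <>[]p, w0   [~->-rule on 1]
4. []~r | r, w0   [[]-rule on 2 via w0Rw0]
5. r, w0   [|-rule on 4 (branches; this branch)]
6. []p, w1   [<>-rule on 3: fresh world w1, w0Rw1]
7. []~r | r, w1   [[]-rule on 2 via w0Rw1]
8. p, w0   [[]-rule on 6 via w1Rw0]
9. p, w1   [[]-rule on 6 via w1Rw1]
10. r, w1   [|-rule on 7 (branches; this branch)]
Accessibility: w0Rw0, w0Rw1, w1Rw0, w1Rw1
The negation has an open branch (countermodel exists).

Invalid (countermodel exists)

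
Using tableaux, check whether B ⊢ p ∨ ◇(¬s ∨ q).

Tableau for the negation ¬(p ∨ ◇(¬s ∨ q)):
1. ¬(p ∨ ◇(¬s ∨ q)), w0
2. ¬p, w0   [¬∨-rule on 1]
3. ¬◇(¬s ∨ q), w0   [¬∨-rule on 1]
4. ¬(¬s ∨ q), w0   [¬◇-rule on 3 via w0Rw0]
5. s, w0   [¬∨-rule on 4]
6. ¬q, w0   [¬∨-rule on 4]
Accessibility: w0Rw0
The negation has an open branch (countermodel exists).

Not valid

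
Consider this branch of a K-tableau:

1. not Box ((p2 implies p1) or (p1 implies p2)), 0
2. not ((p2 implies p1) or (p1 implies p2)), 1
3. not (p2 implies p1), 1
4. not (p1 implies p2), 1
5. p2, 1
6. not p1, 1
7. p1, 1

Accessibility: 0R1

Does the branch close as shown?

Closed

Both p1 and not p1 appear at 1.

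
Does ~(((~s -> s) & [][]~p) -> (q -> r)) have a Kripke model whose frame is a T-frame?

1. ~(((~s -> s) & [][]~p) -> (q -> r)), w0
2. (~s -> s) & [][]~p, w0
3. ~(q -> r), w0
4. ~s -> s, w0
5. [][]~p, w0
6. q, w0
7. ~r, w0
8. []~p, w0
9. ~p, w0
10. s, w0
Accessibility: w0Rw0

Yes, satisfiable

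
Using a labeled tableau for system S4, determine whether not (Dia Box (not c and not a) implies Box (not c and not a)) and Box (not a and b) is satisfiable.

Yes, satisfiable

1. not (Dia Box (not c and not a) implies Box (not c and not a)) and Box (not a and b), u
2. not (Dia Box (not c and not a) implies Box (not c and not a)), u   [and-rule on 1]
3. Box (not a and b), u   [and-rule on 1]
4. Dia Box (not c and not a), u   [neg-implies-rule on 2]
5. not Box (not c and not a), u   [neg-implies-rule on 2]
6. not a and b, u   [Box-rule on 3 via uRu]
7. not a, u   [and-rule on 6]
8. b, u   [and-rule on 6]
9. Box (not c and not a), v   [Dia-rule on 4: fresh world v, uRv]
10. not a and b, v   [Box-rule on 3 via uRv]
11. not a, v   [and-rule on 10]
12. b, v   [and-rule on 10]
13. not c and not a, v   [Box-rule on 9 via vRv]
14. not c, v   [and-rule on 13]
15. not (not c and not a), w   [neg-Box-rule on 5: fresh world w, uRw]
16. not a and b, w   [Box-rule on 3 via uRw]
17. not a, w   [and-rule on 16]
18. b, w   [and-rule on 16]
19. c, w   [neg-and-rule on 15 (branches; this branch)]
Accessibility: uRu, uRv, uRw, vRv, wRw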